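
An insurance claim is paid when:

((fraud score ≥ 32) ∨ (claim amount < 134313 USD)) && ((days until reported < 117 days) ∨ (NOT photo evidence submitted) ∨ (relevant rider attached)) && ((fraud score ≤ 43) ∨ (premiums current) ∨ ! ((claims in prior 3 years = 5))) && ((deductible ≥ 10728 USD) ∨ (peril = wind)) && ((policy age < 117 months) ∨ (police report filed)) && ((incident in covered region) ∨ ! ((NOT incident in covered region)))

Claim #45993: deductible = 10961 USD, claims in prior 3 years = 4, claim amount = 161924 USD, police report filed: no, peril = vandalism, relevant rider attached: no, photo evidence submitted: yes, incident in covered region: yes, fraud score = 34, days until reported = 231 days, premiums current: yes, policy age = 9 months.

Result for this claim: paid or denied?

Atomic conditions:
  fraud score ≥ 32: 34 ≥ 32 is true
  claim amount < 134313 USD: 161924 < 134313 is false
  days until reported < 117 days: 231 < 117 is false
  NOT photo evidence submitted: yes → false
  relevant rider attached: no → false
  fraud score ≤ 43: 34 ≤ 43 is true
  premiums current: yes → true
  claims in prior 3 years = 5: 4 == 5 is false
  deductible ≥ 10728 USD: 10961 ≥ 10728 is true
  peril = wind: vandalism == wind is false
  policy age < 117 months: 9 < 117 is true
  police report filed: no → false
  incident in covered region: yes → true
  NOT incident in covered region: yes → false
Combine:
[1] true OR false = true
[2] false OR false OR false = false
[3.3] NOT false = true
[3] true OR true OR true = true
[4] true OR false = true
[5] true OR false = true
[6.2] NOT false = true
[6] true OR true = true
[root] true AND false AND true AND true AND true AND true = false
Overall: false → denied

Denied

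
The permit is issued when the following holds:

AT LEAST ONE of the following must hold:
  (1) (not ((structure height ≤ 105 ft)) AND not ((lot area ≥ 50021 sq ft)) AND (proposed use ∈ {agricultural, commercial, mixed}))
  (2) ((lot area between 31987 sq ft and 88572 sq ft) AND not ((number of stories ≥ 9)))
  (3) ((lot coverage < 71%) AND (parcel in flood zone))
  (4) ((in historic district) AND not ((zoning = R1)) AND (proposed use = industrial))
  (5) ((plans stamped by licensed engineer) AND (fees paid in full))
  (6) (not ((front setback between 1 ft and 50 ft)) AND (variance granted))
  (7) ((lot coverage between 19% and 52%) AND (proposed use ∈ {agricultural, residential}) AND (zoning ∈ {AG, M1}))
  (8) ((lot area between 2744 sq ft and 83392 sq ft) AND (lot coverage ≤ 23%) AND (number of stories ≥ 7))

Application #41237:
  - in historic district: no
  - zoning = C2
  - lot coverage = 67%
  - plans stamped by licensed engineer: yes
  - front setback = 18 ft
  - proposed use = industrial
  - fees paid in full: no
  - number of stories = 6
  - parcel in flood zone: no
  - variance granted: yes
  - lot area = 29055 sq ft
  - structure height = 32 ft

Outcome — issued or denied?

Denied

Atomic conditions:
  structure height ≤ 105 ft: 32 ≤ 105 is true
  lot area ≥ 50021 sq ft: 29055 ≥ 50021 is false
  proposed use ∈ {agricultural, commercial, mixed}: industrial is not in the set → false
  lot area between 31987 sq ft and 88572 sq ft: 29055 in [31987, 88572] is false
  number of stories ≥ 9: 6 ≥ 9 is false
  lot coverage < 71%: 67 < 71 is true
  parcel in flood zone: no → false
  in historic district: no → false
  zoning = R1: C2 == R1 is false
  proposed use = industrial: industrial == industrial is true
  plans stamped by licensed engineer: yes → true
  fees paid in full: no → false
  front setback between 1 ft and 50 ft: 18 in [1, 50] is true
  variance granted: yes → true
  lot coverage between 19% and 52%: 67 in [19, 52] is false
  proposed use ∈ {agricultural, residential}: industrial is not in the set → false
  zoning ∈ {AG, M1}: C2 is not in the set → false
  lot area between 2744 sq ft and 83392 sq ft: 29055 in [2744, 83392] is true
  lot coverage ≤ 23%: 67 ≤ 23 is false
  number of stories ≥ 7: 6 ≥ 7 is false
Combine:
[1.1] NOT true = false
[1.2] NOT false = true
[1] false AND true AND false = false
[2.2] NOT false = true
[2] false AND true = false
[3] true AND false = false
[4.2] NOT false = true
[4] false AND true AND true = false
[5] true AND false = false
[6.1] NOT true = false
[6] false AND true = false
[7] false AND false AND false = false
[8] true AND false AND false = false
[root] false OR false OR false OR false OR false OR false OR false OR false = false
Overall: false → denied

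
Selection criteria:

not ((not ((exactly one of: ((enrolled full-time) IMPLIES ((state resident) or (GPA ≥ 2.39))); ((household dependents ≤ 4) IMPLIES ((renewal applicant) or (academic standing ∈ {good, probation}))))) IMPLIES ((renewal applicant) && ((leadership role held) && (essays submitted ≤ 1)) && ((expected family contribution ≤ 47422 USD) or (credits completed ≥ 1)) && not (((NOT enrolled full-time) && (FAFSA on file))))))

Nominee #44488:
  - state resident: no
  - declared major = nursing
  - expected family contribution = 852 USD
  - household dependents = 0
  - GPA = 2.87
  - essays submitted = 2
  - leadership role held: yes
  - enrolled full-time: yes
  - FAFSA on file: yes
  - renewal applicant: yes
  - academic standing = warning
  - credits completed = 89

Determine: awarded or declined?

Atomic conditions:
  enrolled full-time: yes → true
  state resident: no → false
  GPA ≥ 2.39: 2.87 ≥ 2.39 is true
  household dependents ≤ 4: 0 ≤ 4 is true
  renewal applicant: yes → true
  academic standing ∈ {good, probation}: warning is not in the set → false
  leadership role held: yes → true
  essays submitted ≤ 1: 2 ≤ 1 is false
  expected family contribution ≤ 47422 USD: 852 ≤ 47422 is true
  credits completed ≥ 1: 89 ≥ 1 is true
  NOT enrolled full-time: yes → false
  FAFSA on file: yes → true
Combine:
[1.1.1.1.2] false OR true = true
[1.1.1.1] true → true = true
[1.1.1.2.2] true OR false = true
[1.1.1.2] true → true = true
[1.1.1] exactly-one(true, true) = false
[1.1] NOT false = true
[1.2.2] true AND false = false
[1.2.3] true OR true = true
[1.2.4.1] false AND true = false
[1.2.4] NOT false = true
[1.2] true AND false AND true AND true = false
[1] true → false = false
[root] NOT false = true
Overall: true → awarded

Awarded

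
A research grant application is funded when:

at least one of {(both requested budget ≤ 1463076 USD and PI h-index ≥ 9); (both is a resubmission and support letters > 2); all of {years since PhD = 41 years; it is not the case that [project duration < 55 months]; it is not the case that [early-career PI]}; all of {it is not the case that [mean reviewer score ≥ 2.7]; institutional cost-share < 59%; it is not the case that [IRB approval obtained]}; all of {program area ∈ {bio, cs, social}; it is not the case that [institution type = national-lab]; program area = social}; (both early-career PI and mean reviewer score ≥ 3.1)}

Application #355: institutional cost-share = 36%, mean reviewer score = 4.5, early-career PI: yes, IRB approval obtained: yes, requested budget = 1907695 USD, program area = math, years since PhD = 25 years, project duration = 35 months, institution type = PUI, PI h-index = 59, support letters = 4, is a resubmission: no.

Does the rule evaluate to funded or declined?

Atomic conditions:
  requested budget ≤ 1463076 USD: 1907695 ≤ 1463076 is false
  PI h-index ≥ 9: 59 ≥ 9 is true
  is a resubmission: no → false
  support letters > 2: 4 > 2 is true
  years since PhD = 41 years: 25 == 41 is false
  project duration < 55 months: 35 < 55 is true
  early-career PI: yes → true
  mean reviewer score ≥ 2.7: 4.5 ≥ 2.7 is true
  institutional cost-share < 59%: 36 < 59 is true
  IRB approval obtained: yes → true
  program area ∈ {bio, cs, social}: math is not in the set → false
  institution type = national-lab: PUI == national-lab is false
  program area = social: math == social is false
  mean reviewer score ≥ 3.1: 4.5 ≥ 3.1 is true
Combine:
[1] false AND true = false
[2] false AND true = false
[3.2] NOT true = false
[3.3] NOT true = false
[3] false AND false AND false = false
[4.1] NOT true = false
[4.3] NOT true = false
[4] false AND true AND false = false
[5.2] NOT false = true
[5] false AND true AND false = false
[6] true AND true = true
[root] false OR false OR false OR false OR false OR true = true
Overall: true → funded

Funded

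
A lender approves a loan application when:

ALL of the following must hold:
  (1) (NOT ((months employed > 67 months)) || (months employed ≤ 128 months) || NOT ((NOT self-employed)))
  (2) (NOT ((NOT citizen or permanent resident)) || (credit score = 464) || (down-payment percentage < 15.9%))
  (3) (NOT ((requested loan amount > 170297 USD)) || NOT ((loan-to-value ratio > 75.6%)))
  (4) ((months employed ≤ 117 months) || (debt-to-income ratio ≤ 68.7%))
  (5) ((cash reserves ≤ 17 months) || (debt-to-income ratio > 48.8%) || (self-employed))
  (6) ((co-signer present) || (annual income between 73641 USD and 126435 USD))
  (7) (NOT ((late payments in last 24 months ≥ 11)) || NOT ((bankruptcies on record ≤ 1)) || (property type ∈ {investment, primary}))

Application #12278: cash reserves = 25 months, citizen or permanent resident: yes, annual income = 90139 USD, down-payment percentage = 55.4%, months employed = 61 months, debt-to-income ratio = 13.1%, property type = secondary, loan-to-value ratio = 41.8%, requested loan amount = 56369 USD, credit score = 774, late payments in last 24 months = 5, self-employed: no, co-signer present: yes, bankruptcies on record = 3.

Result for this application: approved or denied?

Denied

Atomic conditions:
  months employed > 67 months: 61 > 67 is false
  months employed ≤ 128 months: 61 ≤ 128 is true
  NOT self-employed: no → true
  NOT citizen or permanent resident: yes → false
  credit score = 464: 774 == 464 is false
  down-payment percentage < 15.9%: 55.4 < 15.9 is false
  requested loan amount > 170297 USD: 56369 > 170297 is false
  loan-to-value ratio > 75.6%: 41.8 > 75.6 is false
  months employed ≤ 117 months: 61 ≤ 117 is true
  debt-to-income ratio ≤ 68.7%: 13.1 ≤ 68.7 is true
  cash reserves ≤ 17 months: 25 ≤ 17 is false
  debt-to-income ratio > 48.8%: 13.1 > 48.8 is false
  self-employed: no → false
  co-signer present: yes → true
  annual income between 73641 USD and 126435 USD: 90139 in [73641, 126435] is true
  late payments in last 24 months ≥ 11: 5 ≥ 11 is false
  bankruptcies on record ≤ 1: 3 ≤ 1 is false
  property type ∈ {investment, primary}: secondary is not in the set → false
Combine:
[1.1] NOT false = true
[1.3] NOT true = false
[1] true OR true OR false = true
[2.1] NOT false = true
[2] true OR false OR false = true
[3.1] NOT false = true
[3.2] NOT false = true
[3] true OR true = true
[4] true OR true = true
[5] false OR false OR false = false
[6] true OR true = true
[7.1] NOT false = true
[7.2] NOT false = true
[7] true OR true OR false = true
[root] true AND true AND true AND true AND false AND true AND true = false
Overall: false → denied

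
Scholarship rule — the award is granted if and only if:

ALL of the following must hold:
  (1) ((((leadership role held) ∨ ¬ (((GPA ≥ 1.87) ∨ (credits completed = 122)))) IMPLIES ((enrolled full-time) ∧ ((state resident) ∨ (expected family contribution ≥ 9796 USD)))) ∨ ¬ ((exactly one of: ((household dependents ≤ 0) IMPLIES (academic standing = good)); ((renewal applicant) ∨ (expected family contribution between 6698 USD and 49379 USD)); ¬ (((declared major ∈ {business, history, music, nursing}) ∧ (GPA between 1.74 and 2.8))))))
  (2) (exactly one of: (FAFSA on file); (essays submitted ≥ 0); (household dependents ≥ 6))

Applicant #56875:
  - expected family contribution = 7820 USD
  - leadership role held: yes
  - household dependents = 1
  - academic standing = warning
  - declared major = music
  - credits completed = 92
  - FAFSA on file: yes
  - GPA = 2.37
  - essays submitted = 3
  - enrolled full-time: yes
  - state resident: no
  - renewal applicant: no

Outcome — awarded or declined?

Declined

Atomic conditions:
  leadership role held: yes → true
  GPA ≥ 1.87: 2.37 ≥ 1.87 is true
  credits completed = 122: 92 == 122 is false
  enrolled full-time: yes → true
  state resident: no → false
  expected family contribution ≥ 9796 USD: 7820 ≥ 9796 is false
  household dependents ≤ 0: 1 ≤ 0 is false
  academic standing = good: warning == good is false
  renewal applicant: no → false
  expected family contribution between 6698 USD and 49379 USD: 7820 in [6698, 49379] is true
  declared major ∈ {business, history, music, nursing}: music is in the set → true
  GPA between 1.74 and 2.8: 2.37 in [1.74, 2.8] is true
  FAFSA on file: yes → true
  essays submitted ≥ 0: 3 ≥ 0 is true
  household dependents ≥ 6: 1 ≥ 6 is false
Combine:
[1.1.1.2.1] true OR false = true
[1.1.1.2] NOT true = false
[1.1.1] true OR false = true
[1.1.2.2] false OR false = false
[1.1.2] true AND false = false
[1.1] true → false = false
[1.2.1.1] false → false (antecedent false ⇒ implication holds) = true
[1.2.1.2] false OR true = true
[1.2.1.3.1] true AND true = true
[1.2.1.3] NOT true = false
[1.2.1] exactly-one(true, true, false) = false
[1.2] NOT false = true
[1] false OR true = true
[2] exactly-one(true, true, false) = false
[root] true AND false = false
Overall: false → declined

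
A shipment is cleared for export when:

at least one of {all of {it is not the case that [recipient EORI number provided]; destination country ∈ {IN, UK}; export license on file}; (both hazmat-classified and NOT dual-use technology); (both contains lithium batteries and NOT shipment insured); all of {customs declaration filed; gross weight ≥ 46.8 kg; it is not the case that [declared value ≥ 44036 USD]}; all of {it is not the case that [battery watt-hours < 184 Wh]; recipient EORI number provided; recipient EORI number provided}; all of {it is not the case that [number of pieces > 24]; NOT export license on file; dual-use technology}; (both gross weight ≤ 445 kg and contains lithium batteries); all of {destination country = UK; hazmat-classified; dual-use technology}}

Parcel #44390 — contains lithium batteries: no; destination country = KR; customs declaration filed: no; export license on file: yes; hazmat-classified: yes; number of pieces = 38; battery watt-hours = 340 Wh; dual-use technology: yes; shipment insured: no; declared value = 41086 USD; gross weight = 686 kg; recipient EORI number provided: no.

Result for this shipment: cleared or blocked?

Atomic conditions:
  recipient EORI number provided: no → false
  destination country ∈ {IN, UK}: KR is not in the set → false
  export license on file: yes → true
  hazmat-classified: yes → true
  NOT dual-use technology: yes → false
  contains lithium batteries: no → false
  NOT shipment insured: no → true
  customs declaration filed: no → false
  gross weight ≥ 46.8 kg: 686 ≥ 46.8 is true
  declared value ≥ 44036 USD: 41086 ≥ 44036 is false
  battery watt-hours < 184 Wh: 340 < 184 is false
  number of pieces > 24: 38 > 24 is true
  NOT export license on file: yes → false
  dual-use technology: yes → true
  gross weight ≤ 445 kg: 686 ≤ 445 is false
  destination country = UK: KR == UK is false
Combine:
[1.1] NOT false = true
[1] true AND false AND true = false
[2] true AND false = false
[3] false AND true = false
[4.3] NOT false = true
[4] false AND true AND true = false
[5.1] NOT false = true
[5] true AND false AND false = false
[6.1] NOT true = false
[6] false AND false AND true = false
[7] false AND false = false
[8] false AND true AND true = false
[root] false OR false OR false OR false OR false OR false OR false OR false = false
Overall: false → blocked

Blocked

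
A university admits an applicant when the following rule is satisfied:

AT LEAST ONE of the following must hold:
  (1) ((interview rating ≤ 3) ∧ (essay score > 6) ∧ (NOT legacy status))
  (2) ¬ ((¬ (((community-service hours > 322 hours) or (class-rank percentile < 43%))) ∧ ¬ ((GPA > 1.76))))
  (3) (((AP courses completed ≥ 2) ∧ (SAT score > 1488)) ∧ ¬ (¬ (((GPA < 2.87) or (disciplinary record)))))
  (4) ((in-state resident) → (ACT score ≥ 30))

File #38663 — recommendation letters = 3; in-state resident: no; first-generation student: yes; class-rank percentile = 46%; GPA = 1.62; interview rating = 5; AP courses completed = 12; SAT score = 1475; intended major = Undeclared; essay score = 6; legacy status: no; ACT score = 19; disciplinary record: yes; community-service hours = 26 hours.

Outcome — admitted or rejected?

Atomic conditions:
  interview rating ≤ 3: 5 ≤ 3 is false
  essay score > 6: 6 > 6 is false
  NOT legacy status: no → true
  community-service hours > 322 hours: 26 > 322 is false
  class-rank percentile < 43%: 46 < 43 is false
  GPA > 1.76: 1.62 > 1.76 is false
  AP courses completed ≥ 2: 12 ≥ 2 is true
  SAT score > 1488: 1475 > 1488 is false
  GPA < 2.87: 1.62 < 2.87 is true
  disciplinary record: yes → true
  in-state resident: no → false
  ACT score ≥ 30: 19 ≥ 30 is false
Combine:
[1] false AND false AND true = false
[2.1.1.1] false OR false = false
[2.1.1] NOT false = true
[2.1.2] NOT false = true
[2.1] true AND true = true
[2] NOT true = false
[3.1] true AND false = false
[3.2.1.1] true OR true = true
[3.2.1] NOT true = false
[3.2] NOT false = true
[3] false AND true = false
[4] false → false (antecedent false ⇒ implication holds) = true
[root] false OR false OR false OR true = true
Overall: true → admitted

Admitted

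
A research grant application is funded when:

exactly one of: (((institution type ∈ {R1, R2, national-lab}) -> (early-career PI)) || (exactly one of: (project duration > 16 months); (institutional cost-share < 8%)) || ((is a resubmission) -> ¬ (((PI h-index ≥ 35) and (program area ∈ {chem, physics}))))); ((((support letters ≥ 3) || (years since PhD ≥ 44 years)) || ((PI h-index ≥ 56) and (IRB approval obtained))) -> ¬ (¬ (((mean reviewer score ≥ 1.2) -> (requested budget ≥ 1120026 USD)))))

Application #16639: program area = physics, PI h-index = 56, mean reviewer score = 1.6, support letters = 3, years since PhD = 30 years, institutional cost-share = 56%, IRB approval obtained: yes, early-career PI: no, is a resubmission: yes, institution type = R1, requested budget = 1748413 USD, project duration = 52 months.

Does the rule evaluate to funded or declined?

Atomic conditions:
  institution type ∈ {R1, R2, national-lab}: R1 is in the set → true
  early-career PI: no → false
  project duration > 16 months: 52 > 16 is true
  institutional cost-share < 8%: 56 < 8 is false
  is a resubmission: yes → true
  PI h-index ≥ 35: 56 ≥ 35 is true
  program area ∈ {chem, physics}: physics is in the set → true
  support letters ≥ 3: 3 ≥ 3 is true
  years since PhD ≥ 44 years: 30 ≥ 44 is false
  PI h-index ≥ 56: 56 ≥ 56 is true
  IRB approval obtained: yes → true
  mean reviewer score ≥ 1.2: 1.6 ≥ 1.2 is true
  requested budget ≥ 1120026 USD: 1748413 ≥ 1120026 is true
Combine:
[1.1] true → false = false
[1.2] exactly-one(true, false) = true
[1.3.2.1] true AND true = true
[1.3.2] NOT true = false
[1.3] true → false = false
[1] false OR true OR false = true
[2.1.1] true OR false = true
[2.1.2] true AND true = true
[2.1] true OR true = true
[2.2.1.1] true → true = true
[2.2.1] NOT true = false
[2.2] NOT false = true
[2] true → true = true
[root] exactly-one(true, true) = false
Overall: false → declined

Declined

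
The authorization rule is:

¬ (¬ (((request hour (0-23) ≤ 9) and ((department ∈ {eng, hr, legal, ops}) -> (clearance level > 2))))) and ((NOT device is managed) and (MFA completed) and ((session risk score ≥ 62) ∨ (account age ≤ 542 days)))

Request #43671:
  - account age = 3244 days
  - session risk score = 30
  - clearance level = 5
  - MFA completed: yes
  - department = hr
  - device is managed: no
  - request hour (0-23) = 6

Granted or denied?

Denied

Atomic conditions:
  request hour (0-23) ≤ 9: 6 ≤ 9 is true
  department ∈ {eng, hr, legal, ops}: hr is in the set → true
  clearance level > 2: 5 > 2 is true
  NOT device is managed: no → true
  MFA completed: yes → true
  session risk score ≥ 62: 30 ≥ 62 is false
  account age ≤ 542 days: 3244 ≤ 542 is false
Combine:
[1.1.1.2] true → true = true
[1.1.1] true AND true = true
[1.1] NOT true = false
[1] NOT false = true
[2.3] false OR false = false
[2] true AND true AND false = false
[root] true AND false = false
Overall: false → denied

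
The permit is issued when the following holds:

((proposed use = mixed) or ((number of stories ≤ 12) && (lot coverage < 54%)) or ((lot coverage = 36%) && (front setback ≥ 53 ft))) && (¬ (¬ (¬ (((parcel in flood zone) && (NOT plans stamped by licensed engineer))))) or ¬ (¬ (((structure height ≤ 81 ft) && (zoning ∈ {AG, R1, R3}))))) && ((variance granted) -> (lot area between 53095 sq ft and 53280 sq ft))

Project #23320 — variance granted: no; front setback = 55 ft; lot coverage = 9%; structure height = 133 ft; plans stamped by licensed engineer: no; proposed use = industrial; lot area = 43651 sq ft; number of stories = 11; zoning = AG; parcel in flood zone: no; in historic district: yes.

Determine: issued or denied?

Atomic conditions:
  proposed use = mixed: industrial == mixed is false
  number of stories ≤ 12: 11 ≤ 12 is true
  lot coverage < 54%: 9 < 54 is true
  lot coverage = 36%: 9 == 36 is false
  front setback ≥ 53 ft: 55 ≥ 53 is true
  parcel in flood zone: no → false
  NOT plans stamped by licensed engineer: no → true
  structure height ≤ 81 ft: 133 ≤ 81 is false
  zoning ∈ {AG, R1, R3}: AG is in the set → true
  variance granted: no → false
  lot area between 53095 sq ft and 53280 sq ft: 43651 in [53095, 53280] is false
Combine:
[1.2] true AND true = true
[1.3] false AND true = false
[1] false OR true OR false = true
[2.1.1.1.1] false AND true = false
[2.1.1.1] NOT false = true
[2.1.1] NOT true = false
[2.1] NOT false = true
[2.2.1.1] false AND true = false
[2.2.1] NOT false = true
[2.2] NOT true = false
[2] true OR false = true
[3] false → false (antecedent false ⇒ implication holds) = true
[root] true AND true AND true = true
Overall: true → issued

Issued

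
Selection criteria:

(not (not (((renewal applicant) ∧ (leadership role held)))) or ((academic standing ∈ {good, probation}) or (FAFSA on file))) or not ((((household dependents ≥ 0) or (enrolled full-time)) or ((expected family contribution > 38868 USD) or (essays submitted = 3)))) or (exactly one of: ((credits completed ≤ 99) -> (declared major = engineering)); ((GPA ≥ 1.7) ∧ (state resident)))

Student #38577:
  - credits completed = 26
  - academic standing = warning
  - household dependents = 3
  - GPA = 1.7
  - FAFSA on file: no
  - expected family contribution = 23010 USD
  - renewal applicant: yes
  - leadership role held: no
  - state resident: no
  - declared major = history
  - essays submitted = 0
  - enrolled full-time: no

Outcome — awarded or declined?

Atomic conditions:
  renewal applicant: yes → true
  leadership role held: no → false
  academic standing ∈ {good, probation}: warning is not in the set → false
  FAFSA on file: no → false
  household dependents ≥ 0: 3 ≥ 0 is true
  enrolled full-time: no → false
  expected family contribution > 38868 USD: 23010 > 38868 is false
  essays submitted = 3: 0 == 3 is false
  credits completed ≤ 99: 26 ≤ 99 is true
  declared major = engineering: history == engineering is false
  GPA ≥ 1.7: 1.7 ≥ 1.7 is true
  state resident: no → false
Combine:
[1.1.1.1] true AND false = false
[1.1.1] NOT false = true
[1.1] NOT true = false
[1.2] false OR false = false
[1] false OR false = false
[2.1.1] true OR false = true
[2.1.2] false OR false = false
[2.1] true OR false = true
[2] NOT true = false
[3.1] true → false = false
[3.2] true AND false = false
[3] exactly-one(false, false) = false
[root] false OR false OR false = false
Overall: false → declined

Declined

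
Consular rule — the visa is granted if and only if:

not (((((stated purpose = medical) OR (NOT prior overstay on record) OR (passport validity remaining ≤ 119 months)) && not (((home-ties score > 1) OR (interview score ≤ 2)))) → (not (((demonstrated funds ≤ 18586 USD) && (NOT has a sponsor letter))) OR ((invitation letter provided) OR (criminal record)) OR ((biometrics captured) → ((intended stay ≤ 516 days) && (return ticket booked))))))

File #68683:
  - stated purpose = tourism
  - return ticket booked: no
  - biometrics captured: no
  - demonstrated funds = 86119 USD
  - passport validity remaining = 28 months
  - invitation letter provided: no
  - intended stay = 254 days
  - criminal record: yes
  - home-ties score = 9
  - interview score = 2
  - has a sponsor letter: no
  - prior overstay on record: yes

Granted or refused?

Refused

Atomic conditions:
  stated purpose = medical: tourism == medical is false
  NOT prior overstay on record: yes → false
  passport validity remaining ≤ 119 months: 28 ≤ 119 is true
  home-ties score > 1: 9 > 1 is true
  interview score ≤ 2: 2 ≤ 2 is true
  demonstrated funds ≤ 18586 USD: 86119 ≤ 18586 is false
  NOT has a sponsor letter: no → true
  invitation letter provided: no → false
  criminal record: yes → true
  biometrics captured: no → false
  intended stay ≤ 516 days: 254 ≤ 516 is true
  return ticket booked: no → false
Combine:
[1.1.1] false OR false OR true = true
[1.1.2.1] true OR true = true
[1.1.2] NOT true = false
[1.1] true AND false = false
[1.2.1.1] false AND true = false
[1.2.1] NOT false = true
[1.2.2] false OR true = true
[1.2.3.2] true AND false = false
[1.2.3] false → false (antecedent false ⇒ implication holds) = true
[1.2] true OR true OR true = true
[1] false → true (antecedent false ⇒ implication holds) = true
[root] NOT true = false
Overall: false → refused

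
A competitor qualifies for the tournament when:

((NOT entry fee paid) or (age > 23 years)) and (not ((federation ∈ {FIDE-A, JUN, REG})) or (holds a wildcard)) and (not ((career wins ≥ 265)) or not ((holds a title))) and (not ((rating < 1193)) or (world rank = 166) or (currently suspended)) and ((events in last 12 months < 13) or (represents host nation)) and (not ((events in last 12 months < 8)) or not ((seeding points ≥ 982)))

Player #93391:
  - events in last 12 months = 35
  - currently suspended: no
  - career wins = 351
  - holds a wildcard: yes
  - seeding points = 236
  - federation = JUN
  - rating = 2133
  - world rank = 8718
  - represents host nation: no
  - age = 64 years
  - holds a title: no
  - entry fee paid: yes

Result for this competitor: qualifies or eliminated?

Eliminated

Atomic conditions:
  NOT entry fee paid: yes → false
  age > 23 years: 64 > 23 is true
  federation ∈ {FIDE-A, JUN, REG}: JUN is in the set → true
  holds a wildcard: yes → true
  career wins ≥ 265: 351 ≥ 265 is true
  holds a title: no → false
  rating < 1193: 2133 < 1193 is false
  world rank = 166: 8718 == 166 is false
  currently suspended: no → false
  events in last 12 months < 13: 35 < 13 is false
  represents host nation: no → false
  events in last 12 months < 8: 35 < 8 is false
  seeding points ≥ 982: 236 ≥ 982 is false
Combine:
[1] false OR true = true
[2.1] NOT true = false
[2] false OR true = true
[3.1] NOT true = false
[3.2] NOT false = true
[3] false OR true = true
[4.1] NOT false = true
[4] true OR false OR false = true
[5] false OR false = false
[6.1] NOT false = true
[6.2] NOT false = true
[6] true OR true = true
[root] true AND true AND true AND true AND false AND true = false
Overall: false → eliminated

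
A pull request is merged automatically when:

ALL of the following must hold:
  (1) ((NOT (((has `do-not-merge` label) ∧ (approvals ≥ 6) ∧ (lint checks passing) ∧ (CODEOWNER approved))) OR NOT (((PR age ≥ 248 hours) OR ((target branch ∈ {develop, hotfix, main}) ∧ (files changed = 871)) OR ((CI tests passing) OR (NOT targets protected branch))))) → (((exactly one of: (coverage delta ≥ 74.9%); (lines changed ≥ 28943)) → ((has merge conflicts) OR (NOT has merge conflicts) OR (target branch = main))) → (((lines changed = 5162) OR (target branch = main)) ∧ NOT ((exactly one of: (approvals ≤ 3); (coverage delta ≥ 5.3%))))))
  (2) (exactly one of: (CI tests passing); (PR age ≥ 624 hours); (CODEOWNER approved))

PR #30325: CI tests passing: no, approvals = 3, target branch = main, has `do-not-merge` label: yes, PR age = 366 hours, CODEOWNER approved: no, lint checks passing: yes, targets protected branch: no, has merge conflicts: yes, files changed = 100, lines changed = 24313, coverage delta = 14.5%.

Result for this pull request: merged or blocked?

Blocked

Atomic conditions:
  has `do-not-merge` label: yes → true
  approvals ≥ 6: 3 ≥ 6 is false
  lint checks passing: yes → true
  CODEOWNER approved: no → false
  PR age ≥ 248 hours: 366 ≥ 248 is true
  target branch ∈ {develop, hotfix, main}: main is in the set → true
  files changed = 871: 100 == 871 is false
  CI tests passing: no → false
  NOT targets protected branch: no → true
  coverage delta ≥ 74.9%: 14.5 ≥ 74.9 is false
  lines changed ≥ 28943: 24313 ≥ 28943 is false
  has merge conflicts: yes → true
  NOT has merge conflicts: yes → false
  target branch = main: main == main is true
  lines changed = 5162: 24313 == 5162 is false
  approvals ≤ 3: 3 ≤ 3 is true
  coverage delta ≥ 5.3%: 14.5 ≥ 5.3 is true
  PR age ≥ 624 hours: 366 ≥ 624 is false
Combine:
[1.1.1.1] true AND false AND true AND false = false
[1.1.1] NOT false = true
[1.1.2.1.2] true AND false = false
[1.1.2.1.3] false OR true = true
[1.1.2.1] true OR false OR true = true
[1.1.2] NOT true = false
[1.1] true OR false = true
[1.2.1.1] exactly-one(false, false) = false
[1.2.1.2] true OR false OR true = true
[1.2.1] false → true (antecedent false ⇒ implication holds) = true
[1.2.2.1] false OR true = true
[1.2.2.2.1] exactly-one(true, true) = false
[1.2.2.2] NOT false = true
[1.2.2] true AND true = true
[1.2] true → true = true
[1] true → true = true
[2] exactly-one(false, false, false) = false
[root] true AND false = false
Overall: false → blocked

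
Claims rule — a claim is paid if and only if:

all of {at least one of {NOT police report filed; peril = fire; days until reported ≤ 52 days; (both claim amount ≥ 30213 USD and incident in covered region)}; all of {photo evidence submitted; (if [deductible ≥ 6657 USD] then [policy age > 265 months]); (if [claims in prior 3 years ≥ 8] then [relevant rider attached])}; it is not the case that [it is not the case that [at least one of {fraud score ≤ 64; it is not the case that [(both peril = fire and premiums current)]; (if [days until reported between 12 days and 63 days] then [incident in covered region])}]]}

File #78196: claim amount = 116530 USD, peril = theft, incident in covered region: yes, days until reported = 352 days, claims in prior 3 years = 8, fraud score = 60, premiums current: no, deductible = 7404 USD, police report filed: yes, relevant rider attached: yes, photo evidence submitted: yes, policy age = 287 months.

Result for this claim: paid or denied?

Atomic conditions:
  NOT police report filed: yes → false
  peril = fire: theft == fire is false
  days until reported ≤ 52 days: 352 ≤ 52 is false
  claim amount ≥ 30213 USD: 116530 ≥ 30213 is true
  incident in covered region: yes → true
  photo evidence submitted: yes → true
  deductible ≥ 6657 USD: 7404 ≥ 6657 is true
  policy age > 265 months: 287 > 265 is true
  claims in prior 3 years ≥ 8: 8 ≥ 8 is true
  relevant rider attached: yes → true
  fraud score ≤ 64: 60 ≤ 64 is true
  premiums current: no → false
  days until reported between 12 days and 63 days: 352 in [12, 63] is false
Combine:
[1.4] true AND true = true
[1] false OR false OR false OR true = true
[2.2] true → true = true
[2.3] true → true = true
[2] true AND true AND true = true
[3.1.1.2.1] false AND false = false
[3.1.1.2] NOT false = true
[3.1.1.3] false → true (antecedent false ⇒ implication holds) = true
[3.1.1] true OR true OR true = true
[3.1] NOT true = false
[3] NOT false = true
[root] true AND true AND true = true
Overall: true → paid

Paid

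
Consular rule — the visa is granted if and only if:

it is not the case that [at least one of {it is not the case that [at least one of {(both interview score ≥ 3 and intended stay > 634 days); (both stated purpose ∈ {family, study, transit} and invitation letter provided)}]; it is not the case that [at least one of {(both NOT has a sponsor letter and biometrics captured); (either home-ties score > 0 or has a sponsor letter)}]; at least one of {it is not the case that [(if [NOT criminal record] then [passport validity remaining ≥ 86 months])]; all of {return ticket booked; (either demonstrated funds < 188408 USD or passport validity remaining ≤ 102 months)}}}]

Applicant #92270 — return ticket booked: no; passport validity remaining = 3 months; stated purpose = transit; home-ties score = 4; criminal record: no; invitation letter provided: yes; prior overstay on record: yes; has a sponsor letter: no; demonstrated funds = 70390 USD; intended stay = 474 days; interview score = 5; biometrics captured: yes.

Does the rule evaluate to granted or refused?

Refused

Atomic conditions:
  interview score ≥ 3: 5 ≥ 3 is true
  intended stay > 634 days: 474 > 634 is false
  stated purpose ∈ {family, study, transit}: transit is in the set → true
  invitation letter provided: yes → true
  NOT has a sponsor letter: no → true
  biometrics captured: yes → true
  home-ties score > 0: 4 > 0 is true
  has a sponsor letter: no → false
  NOT criminal record: no → true
  passport validity remaining ≥ 86 months: 3 ≥ 86 is false
  return ticket booked: no → false
  demonstrated funds < 188408 USD: 70390 < 188408 is true
  passport validity remaining ≤ 102 months: 3 ≤ 102 is true
Combine:
[1.1.1.1] true AND false = false
[1.1.1.2] true AND true = true
[1.1.1] false OR true = true
[1.1] NOT true = false
[1.2.1.1] true AND true = true
[1.2.1.2] true OR false = true
[1.2.1] true OR true = true
[1.2] NOT true = false
[1.3.1.1] true → false = false
[1.3.1] NOT false = true
[1.3.2.2] true OR true = true
[1.3.2] false AND true = false
[1.3] true OR false = true
[1] false OR false OR true = true
[root] NOT true = false
Overall: false → refused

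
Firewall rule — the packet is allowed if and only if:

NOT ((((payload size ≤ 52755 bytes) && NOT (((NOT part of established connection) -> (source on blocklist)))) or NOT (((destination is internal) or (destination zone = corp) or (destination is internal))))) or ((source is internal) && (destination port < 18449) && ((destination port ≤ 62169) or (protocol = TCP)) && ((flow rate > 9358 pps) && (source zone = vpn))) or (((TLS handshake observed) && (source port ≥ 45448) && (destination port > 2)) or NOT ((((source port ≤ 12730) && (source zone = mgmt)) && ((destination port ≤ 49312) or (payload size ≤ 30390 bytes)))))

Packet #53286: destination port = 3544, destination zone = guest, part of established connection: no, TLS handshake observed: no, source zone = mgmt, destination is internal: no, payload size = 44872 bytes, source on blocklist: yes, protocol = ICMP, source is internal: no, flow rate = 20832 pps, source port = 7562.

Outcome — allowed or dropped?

Atomic conditions:
  payload size ≤ 52755 bytes: 44872 ≤ 52755 is true
  NOT part of established connection: no → true
  source on blocklist: yes → true
  destination is internal: no → false
  destination zone = corp: guest == corp is false
  source is internal: no → false
  destination port < 18449: 3544 < 18449 is true
  destination port ≤ 62169: 3544 ≤ 62169 is true
  protocol = TCP: ICMP == TCP is false
  flow rate > 9358 pps: 20832 > 9358 is true
  source zone = vpn: mgmt == vpn is false
  TLS handshake observed: no → false
  source port ≥ 45448: 7562 ≥ 45448 is false
  destination port > 2: 3544 > 2 is true
  source port ≤ 12730: 7562 ≤ 12730 is true
  source zone = mgmt: mgmt == mgmt is true
  destination port ≤ 49312: 3544 ≤ 49312 is true
  payload size ≤ 30390 bytes: 44872 ≤ 30390 is false
Combine:
[1.1.1.2.1] true → true = true
[1.1.1.2] NOT true = false
[1.1.1] true AND false = false
[1.1.2.1] false OR false OR false = false
[1.1.2] NOT false = true
[1.1] false OR true = true
[1] NOT true = false
[2.3] true OR false = true
[2.4] true AND false = false
[2] false AND true AND true AND false = false
[3.1] false AND false AND true = false
[3.2.1.1] true AND true = true
[3.2.1.2] true OR false = true
[3.2.1] true AND true = true
[3.2] NOT true = false
[3] false OR false = false
[root] false OR false OR false = false
Overall: false → dropped

Dropped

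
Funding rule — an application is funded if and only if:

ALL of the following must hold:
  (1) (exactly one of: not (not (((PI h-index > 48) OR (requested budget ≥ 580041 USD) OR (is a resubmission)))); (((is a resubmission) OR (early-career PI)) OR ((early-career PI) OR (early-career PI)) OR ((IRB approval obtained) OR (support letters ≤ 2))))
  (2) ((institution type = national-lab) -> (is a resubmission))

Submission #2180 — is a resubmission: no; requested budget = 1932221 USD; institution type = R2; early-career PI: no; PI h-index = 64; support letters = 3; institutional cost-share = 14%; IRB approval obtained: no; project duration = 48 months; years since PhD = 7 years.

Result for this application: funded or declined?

Atomic conditions:
  PI h-index > 48: 64 > 48 is true
  requested budget ≥ 580041 USD: 1932221 ≥ 580041 is true
  is a resubmission: no → false
  early-career PI: no → false
  IRB approval obtained: no → false
  support letters ≤ 2: 3 ≤ 2 is false
  institution type = national-lab: R2 == national-lab is false
Combine:
[1.1.1.1] true OR true OR false = true
[1.1.1] NOT true = false
[1.1] NOT false = true
[1.2.1] false OR false = false
[1.2.2] false OR false = false
[1.2.3] false OR false = false
[1.2] false OR false OR false = false
[1] exactly-one(true, false) = true
[2] false → false (antecedent false ⇒ implication holds) = true
[root] true AND true = true
Overall: true → funded

Funded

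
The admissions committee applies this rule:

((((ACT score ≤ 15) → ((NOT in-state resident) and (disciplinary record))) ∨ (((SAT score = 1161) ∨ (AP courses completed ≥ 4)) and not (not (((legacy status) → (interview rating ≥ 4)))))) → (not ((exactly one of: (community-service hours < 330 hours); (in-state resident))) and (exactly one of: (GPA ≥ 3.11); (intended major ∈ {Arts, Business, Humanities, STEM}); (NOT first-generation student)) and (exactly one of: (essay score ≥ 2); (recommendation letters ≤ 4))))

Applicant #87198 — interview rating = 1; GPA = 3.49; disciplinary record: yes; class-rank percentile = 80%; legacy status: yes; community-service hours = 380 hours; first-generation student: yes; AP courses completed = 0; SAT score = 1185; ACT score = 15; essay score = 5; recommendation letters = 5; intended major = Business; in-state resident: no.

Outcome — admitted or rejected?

Atomic conditions:
  ACT score ≤ 15: 15 ≤ 15 is true
  NOT in-state resident: no → true
  disciplinary record: yes → true
  SAT score = 1161: 1185 == 1161 is false
  AP courses completed ≥ 4: 0 ≥ 4 is false
  legacy status: yes → true
  interview rating ≥ 4: 1 ≥ 4 is false
  community-service hours < 330 hours: 380 < 330 is false
  in-state resident: no → false
  GPA ≥ 3.11: 3.49 ≥ 3.11 is true
  intended major ∈ {Arts, Business, Humanities, STEM}: Business is in the set → true
  NOT first-generation student: yes → false
  essay score ≥ 2: 5 ≥ 2 is true
  recommendation letters ≤ 4: 5 ≤ 4 is false
Combine:
[1.1.2] true AND true = true
[1.1] true → true = true
[1.2.1] false OR false = false
[1.2.2.1.1] true → false = false
[1.2.2.1] NOT false = true
[1.2.2] NOT true = false
[1.2] false AND false = false
[1] true OR false = true
[2.1.1] exactly-one(false, false) = false
[2.1] NOT false = true
[2.2] exactly-one(true, true, false) = false
[2.3] exactly-one(true, false) = true
[2] true AND false AND true = false
[root] true → false = false
Overall: false → rejected

Rejected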